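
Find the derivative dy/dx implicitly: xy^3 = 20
Take d/dx of both sides. Since y is implicitly a function of x, the chain rule attaches a y' = dy/dx factor whenever we differentiate through y.

Set F(x, y) = (left side) − (right side), so the curve is F = 0. Differentiating each term of F:
  d/dx[xy^3] = 3xy^2·y' + y^3
  d/dx[-20] = 0

Collecting, the y'-free part is the partial derivative in x and the y' coefficient is the partial derivative in y:
  ∂F/∂x = y^3
  ∂F/∂y = 3xy^2

so d/dx[F(x, y(x))] = ∂F/∂x + (∂F/∂y)·y' = 0. Rearranging,
  dy/dx = -(∂F/∂x)/(∂F/∂y) = -(y^3)/(3xy^2) = -y/(3x)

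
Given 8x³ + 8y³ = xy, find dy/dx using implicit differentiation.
Differentiate both sides with respect to x, treating y as y(x). By the chain rule, any term containing y contributes a factor of y' = dy/dx when we differentiate it.

Move every term to one side and write the relation as F(x, y) = 0. Term by term,
  d/dx[8x^3] = 24x^2
  d/dx[-xy] = -x·y' - y
  d/dx[8y^3] = 24y^2·y'

The pieces without y' make up ∂F/∂x and the coefficient of y' is ∂F/∂y:
  ∂F/∂x = 24x^2 - y,
  ∂F/∂y = -x + 24y^2.

Since d/dx[F] = ∂F/∂x + (∂F/∂y)·y' = 0, solve for y':
  (∂F/∂y)·y' = -∂F/∂x
  dy/dx = -(∂F/∂x)/(∂F/∂y) = -(24x^2 - y)/(-x + 24y^2) = (24x^2 - y)/(x - 24y^2)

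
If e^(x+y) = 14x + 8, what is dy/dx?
Differentiate the relation implicitly: treat y = y(x) and apply the chain rule, so every y-derivative picks up a y' = dy/dx factor.

With everything moved to the left-hand side, differentiate term by term:
  d/dx[-14x] = -14
  d/dx[e^(x + y)] = (y' + 1)·e^(x + y)
  d/dx[-8] = 0

Separating the contributions that come from x directly and those that come through y:
  without y':      e^(x + y) - 14
  multiplying y':  e^(x + y)

so (e^(x + y) - 14) + (e^(x + y))·y' = 0, and therefore
  dy/dx = -(e^(x + y) - 14)/(e^(x + y)) = 14e^(-x - y) - 1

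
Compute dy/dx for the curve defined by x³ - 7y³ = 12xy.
Differentiate the relation implicitly: treat y = y(x) and apply the chain rule, so every y-derivative picks up a y' = dy/dx factor.

With everything moved to the left-hand side, differentiate term by term:
  d/dx[x^3] = 3x^2
  d/dx[-12xy] = -12x·y' - 12y
  d/dx[-7y^3] = -21y^2·y'

Separating the contributions that come from x directly and those that come through y:
  without y':      3x^2 - 12y
  multiplying y':  -12x - 21y^2

so (3x^2 - 12y) + (-12x - 21y^2)·y' = 0, and therefore
  dy/dx = -(3x^2 - 12y)/(-12x - 21y^2) = (x^2 - 4y)/(4x + 7y^2)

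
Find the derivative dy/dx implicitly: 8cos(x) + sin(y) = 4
Take d/dx of both sides. Since y is implicitly a function of x, the chain rule attaches a y' = dy/dx factor whenever we differentiate through y.

Set F(x, y) = (left side) − (right side), so the curve is F = 0. Differentiating each term of F:
  d/dx[sin(y)] = y'·cos(y)
  d/dx[8cos(x)] = -8sin(x)
  d/dx[-4] = 0

Collecting, the y'-free part is the partial derivative in x and the y' coefficient is the partial derivative in y:
  ∂F/∂x = -8sin(x)
  ∂F/∂y = cos(y)

so d/dx[F(x, y(x))] = ∂F/∂x + (∂F/∂y)·y' = 0. Rearranging,
  dy/dx = -(∂F/∂x)/(∂F/∂y) = -(-8sin(x))/(cos(y)) = 8sin(x)/cos(y)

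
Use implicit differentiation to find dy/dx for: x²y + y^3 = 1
Apply d/dx to both sides, remembering that y depends on x. Each occurrence of y therefore brings in a y' = dy/dx via the chain rule.

With F(x, y) equal to the left-hand side minus the right, differentiate F term by term:
  d/dx[x^2y] = x^2·y' + 2xy
  d/dx[y^3] = 3y^2·y'
  d/dx[-1] = 0
Adding these up, d/dx[F] = 0 becomes
  (2xy) + (x^2 + 3y^2)·y' = 0,
so isolating y',
  dy/dx = -(2xy)/(x^2 + 3y^2) = -2xy/(x^2 + 3y^2)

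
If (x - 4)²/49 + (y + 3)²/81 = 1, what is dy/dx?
Differentiate both sides with respect to x, treating y as y(x). By the chain rule, any term containing y contributes a factor of y' = dy/dx when we differentiate it.

Move every term to one side and write the relation as F(x, y) = 0. Term by term,
  d/dx[(x - 4)^2/49] = 2x/49 - 8/49
  d/dx[(y + 3)^2/81] = 2·y'(y + 3)/81
  d/dx[-1] = 0

The pieces without y' make up ∂F/∂x and the coefficient of y' is ∂F/∂y:
  ∂F/∂x = 2x/49 - 8/49,
  ∂F/∂y = 2y/81 + 2/27.

Since d/dx[F] = ∂F/∂x + (∂F/∂y)·y' = 0, solve for y':
  (∂F/∂y)·y' = -∂F/∂x
  dy/dx = -(∂F/∂x)/(∂F/∂y) = -(2x/49 - 8/49)/(2y/81 + 2/27)
        = -(2(x - 4)/49)/(2(y + 3)/81) = 81(4 - x)/(49(y + 3))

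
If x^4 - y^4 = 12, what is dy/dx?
Take d/dx of both sides. Since y is implicitly a function of x, the chain rule attaches a y' = dy/dx factor whenever we differentiate through y.

Set F(x, y) = (left side) − (right side), so the curve is F = 0. Differentiating each term of F:
  d/dx[x^4] = 4x^3
  d/dx[-y^4] = -4y^3·y'
  d/dx[-12] = 0

Collecting, the y'-free part is the partial derivative in x and the y' coefficient is the partial derivative in y:
  ∂F/∂x = 4x^3
  ∂F/∂y = -4y^3

so d/dx[F(x, y(x))] = ∂F/∂x + (∂F/∂y)·y' = 0. Rearranging,
  dy/dx = -(∂F/∂x)/(∂F/∂y) = -(4x^3)/(-4y^3) = x^3/y^3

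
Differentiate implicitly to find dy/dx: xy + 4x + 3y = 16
Differentiate both sides with respect to x, treating y as y(x). By the chain rule, any term containing y contributes a factor of y' = dy/dx when we differentiate it.

Move every term to one side and write the relation as F(x, y) = 0. Term by term,
  d/dx[xy] = x·y' + y
  d/dx[4x] = 4
  d/dx[3y] = 3·y'
  d/dx[-16] = 0

The pieces without y' make up ∂F/∂x and the coefficient of y' is ∂F/∂y:
  ∂F/∂x = y + 4,
  ∂F/∂y = x + 3.

Since d/dx[F] = ∂F/∂x + (∂F/∂y)·y' = 0, solve for y':
  (∂F/∂y)·y' = -∂F/∂x
  dy/dx = -(∂F/∂x)/(∂F/∂y) = -(y + 4)/(x + 3) = (-y - 4)/(x + 3)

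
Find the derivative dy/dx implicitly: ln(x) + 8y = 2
Differentiate both sides with respect to x, treating y as y(x). By the chain rule, any term containing y contributes a factor of y' = dy/dx when we differentiate it.

Move every term to one side and write the relation as F(x, y) = 0. Term by term,
  d/dx[8y] = 8·y'
  d/dx[ln(x)] = 1/x
  d/dx[-2] = 0

The pieces without y' make up ∂F/∂x and the coefficient of y' is ∂F/∂y:
  ∂F/∂x = 1/x,
  ∂F/∂y = 8.

Since d/dx[F] = ∂F/∂x + (∂F/∂y)·y' = 0, solve for y':
  (∂F/∂y)·y' = -∂F/∂x
  dy/dx = -(∂F/∂x)/(∂F/∂y) = -(1/x)/(8) = -1/(8x)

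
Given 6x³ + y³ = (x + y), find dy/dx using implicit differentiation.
Apply d/dx to both sides, remembering that y depends on x. Each occurrence of y therefore brings in a y' = dy/dx via the chain rule.

With F(x, y) equal to the left-hand side minus the right, differentiate F term by term:
  d/dx[6x^3] = 18x^2
  d/dx[-x] = -1
  d/dx[y^3] = 3y^2·y'
  d/dx[-y] = -y'
Adding these up, d/dx[F] = 0 becomes
  (18x^2 - 1) + (3y^2 - 1)·y' = 0,
so isolating y',
  dy/dx = -(18x^2 - 1)/(3y^2 - 1) = (1 - 18x^2)/(3y^2 - 1)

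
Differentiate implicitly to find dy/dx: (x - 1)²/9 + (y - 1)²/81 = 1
Take d/dx of both sides. Since y is implicitly a function of x, the chain rule attaches a y' = dy/dx factor whenever we differentiate through y.

Set F(x, y) = (left side) − (right side), so the curve is F = 0. Differentiating each term of F:
  d/dx[(x - 1)^2/9] = 2x/9 - 2/9
  d/dx[(y - 1)^2/81] = 2·y'(y - 1)/81
  d/dx[-1] = 0

Collecting, the y'-free part is the partial derivative in x and the y' coefficient is the partial derivative in y:
  ∂F/∂x = 2x/9 - 2/9
  ∂F/∂y = 2y/81 - 2/81

so d/dx[F(x, y(x))] = ∂F/∂x + (∂F/∂y)·y' = 0. Rearranging,
  dy/dx = -(∂F/∂x)/(∂F/∂y) = -(2x/9 - 2/9)/(2y/81 - 2/81)
        = -(2(x - 1)/9)/(2(y - 1)/81) = 9(1 - x)/(y - 1)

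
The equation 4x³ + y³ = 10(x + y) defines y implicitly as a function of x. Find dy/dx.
Differentiate the relation implicitly: treat y = y(x) and apply the chain rule, so every y-derivative picks up a y' = dy/dx factor.

With everything moved to the left-hand side, differentiate term by term:
  d/dx[4x^3] = 12x^2
  d/dx[-10x] = -10
  d/dx[y^3] = 3y^2·y'
  d/dx[-10y] = -10·y'

Separating the contributions that come from x directly and those that come through y:
  without y':      12x^2 - 10
  multiplying y':  3y^2 - 10

so (12x^2 - 10) + (3y^2 - 10)·y' = 0, and therefore
  dy/dx = -(12x^2 - 10)/(3y^2 - 10) = 2(5 - 6x^2)/(3y^2 - 10)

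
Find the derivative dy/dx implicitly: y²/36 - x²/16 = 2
Differentiate both sides with respect to x, treating y as y(x). By the chain rule, any term containing y contributes a factor of y' = dy/dx when we differentiate it.

Move every term to one side and write the relation as F(x, y) = 0. Term by term,
  d/dx[-x^2/16] = -x/8
  d/dx[y^2/36] = y·y'/18
  d/dx[-2] = 0

The pieces without y' make up ∂F/∂x and the coefficient of y' is ∂F/∂y:
  ∂F/∂x = -x/8,
  ∂F/∂y = y/18.

Since d/dx[F] = ∂F/∂x + (∂F/∂y)·y' = 0, solve for y':
  (∂F/∂y)·y' = -∂F/∂x
  dy/dx = -(∂F/∂x)/(∂F/∂y) = -(-x/8)/(y/18) = 9x/(4y)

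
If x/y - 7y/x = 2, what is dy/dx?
Differentiate both sides with respect to x, treating y as y(x). By the chain rule, any term containing y contributes a factor of y' = dy/dx when we differentiate it.

Move every term to one side and write the relation as F(x, y) = 0. Term by term,
  d/dx[x/y] = -x·y'/y^2 + 1/y
  d/dx[-7y/x] = -7·y'/x + 7y/x^2
  d/dx[-2] = 0

The pieces without y' make up ∂F/∂x and the coefficient of y' is ∂F/∂y:
  ∂F/∂x = 1/y + 7y/x^2,
  ∂F/∂y = -x/y^2 - 7/x.

Since d/dx[F] = ∂F/∂x + (∂F/∂y)·y' = 0, solve for y':
  (∂F/∂y)·y' = -∂F/∂x
  dy/dx = -(∂F/∂x)/(∂F/∂y) = -(1/y + 7y/x^2)/(-x/y^2 - 7/x)
        = -((x^2 + 7y^2)/(x^2y))/(-(x^2 + 7y^2)/(xy^2)) = y/x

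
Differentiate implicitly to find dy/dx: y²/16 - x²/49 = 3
Differentiate both sides with respect to x, treating y as y(x). By the chain rule, any term containing y contributes a factor of y' = dy/dx when we differentiate it.

Move every term to one side and write the relation as F(x, y) = 0. Term by term,
  d/dx[-x^2/49] = -2x/49
  d/dx[y^2/16] = y·y'/8
  d/dx[-3] = 0

The pieces without y' make up ∂F/∂x and the coefficient of y' is ∂F/∂y:
  ∂F/∂x = -2x/49,
  ∂F/∂y = y/8.

Since d/dx[F] = ∂F/∂x + (∂F/∂y)·y' = 0, solve for y':
  (∂F/∂y)·y' = -∂F/∂x
  dy/dx = -(∂F/∂x)/(∂F/∂y) = -(-2x/49)/(y/8) = 16x/(49y)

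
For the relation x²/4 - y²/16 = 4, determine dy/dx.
Differentiate both sides with respect to x, treating y as y(x). By the chain rule, any term containing y contributes a factor of y' = dy/dx when we differentiate it.

Move every term to one side and write the relation as F(x, y) = 0. Term by term,
  d/dx[x^2/4] = x/2
  d/dx[-y^2/16] = -y·y'/8
  d/dx[-4] = 0

The pieces without y' make up ∂F/∂x and the coefficient of y' is ∂F/∂y:
  ∂F/∂x = x/2,
  ∂F/∂y = -y/8.

Since d/dx[F] = ∂F/∂x + (∂F/∂y)·y' = 0, solve for y':
  (∂F/∂y)·y' = -∂F/∂x
  dy/dx = -(∂F/∂x)/(∂F/∂y) = -(x/2)/(-y/8) = 4x/y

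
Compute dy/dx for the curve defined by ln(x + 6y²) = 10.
Differentiate both sides with respect to x, treating y as y(x). By the chain rule, any term containing y contributes a factor of y' = dy/dx when we differentiate it.

Move every term to one side and write the relation as F(x, y) = 0. Term by term,
  d/dx[ln(x + 6y^2)] = (12y·y' + 1)/(x + 6y^2)
  d/dx[-10] = 0

The pieces without y' make up ∂F/∂x and the coefficient of y' is ∂F/∂y:
  ∂F/∂x = 1/(x + 6y^2),
  ∂F/∂y = 12y/(x + 6y^2).

Since d/dx[F] = ∂F/∂x + (∂F/∂y)·y' = 0, solve for y':
  (∂F/∂y)·y' = -∂F/∂x
  dy/dx = -(∂F/∂x)/(∂F/∂y) = -(1/(x + 6y^2))/(12y/(x + 6y^2)) = -1/(12y)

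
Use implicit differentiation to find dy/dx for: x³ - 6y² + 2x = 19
Apply d/dx to both sides, remembering that y depends on x. Each occurrence of y therefore brings in a y' = dy/dx via the chain rule.

With F(x, y) equal to the left-hand side minus the right, differentiate F term by term:
  d/dx[x^3] = 3x^2
  d/dx[2x] = 2
  d/dx[-6y^2] = -12y·y'
  d/dx[-19] = 0
Adding these up, d/dx[F] = 0 becomes
  (3x^2 + 2) + (-12y)·y' = 0,
so isolating y',
  dy/dx = -(3x^2 + 2)/(-12y) = (3x^2 + 2)/(12y)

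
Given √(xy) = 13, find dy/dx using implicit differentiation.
Differentiate the relation implicitly: treat y = y(x) and apply the chain rule, so every y-derivative picks up a y' = dy/dx factor.

With everything moved to the left-hand side, differentiate term by term:
  d/dx[√(xy)] = √(xy)(x·y'/2 + y/2)/(xy)
  d/dx[-13] = 0

Separating the contributions that come from x directly and those that come through y:
  without y':      √(xy)/(2x)
  multiplying y':  √(xy)/(2y)

so (√(xy)/(2x)) + (√(xy)/(2y))·y' = 0, and therefore
  dy/dx = -(√(xy)/(2x))/(√(xy)/(2y)) = -y/x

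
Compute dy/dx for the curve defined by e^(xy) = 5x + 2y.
Apply d/dx to both sides, remembering that y depends on x. Each occurrence of y therefore brings in a y' = dy/dx via the chain rule.

With F(x, y) equal to the left-hand side minus the right, differentiate F term by term:
  d/dx[-5x] = -5
  d/dx[-2y] = -2·y'
  d/dx[e^(xy)] = (x·y' + y)·e^(xy)
Adding these up, d/dx[F] = 0 becomes
  (y·e^(xy) - 5) + (x·e^(xy) - 2)·y' = 0,
so isolating y',
  dy/dx = -(y·e^(xy) - 5)/(x·e^(xy) - 2) = (-y·e^(xy) + 5)/(x·e^(xy) - 2)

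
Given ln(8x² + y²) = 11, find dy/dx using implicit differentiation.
Apply d/dx to both sides, remembering that y depends on x. Each occurrence of y therefore brings in a y' = dy/dx via the chain rule.

With F(x, y) equal to the left-hand side minus the right, differentiate F term by term:
  d/dx[ln(8x^2 + y^2)] = (16x + 2y·y')/(8x^2 + y^2)
  d/dx[-11] = 0
Adding these up, d/dx[F] = 0 becomes
  (16x/(8x^2 + y^2)) + (2y/(8x^2 + y^2))·y' = 0,
so isolating y',
  dy/dx = -(16x/(8x^2 + y^2))/(2y/(8x^2 + y^2)) = -8x/y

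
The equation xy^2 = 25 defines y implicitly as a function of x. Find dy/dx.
Apply d/dx to both sides, remembering that y depends on x. Each occurrence of y therefore brings in a y' = dy/dx via the chain rule.

With F(x, y) equal to the left-hand side minus the right, differentiate F term by term:
  d/dx[xy^2] = 2xy·y' + y^2
  d/dx[-25] = 0
Adding these up, d/dx[F] = 0 becomes
  (y^2) + (2xy)·y' = 0,
so isolating y',
  dy/dx = -(y^2)/(2xy) = -y/(2x)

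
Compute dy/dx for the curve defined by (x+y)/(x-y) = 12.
Apply d/dx to both sides, remembering that y depends on x. Each occurrence of y therefore brings in a y' = dy/dx via the chain rule.

With F(x, y) equal to the left-hand side minus the right, differentiate F term by term:
  d/dx[(x + y)/(x - y)] = (y' + 1)/(x - y) + (x + y)(y' - 1)/(x - y)^2
  d/dx[-12] = 0
Adding these up, d/dx[F] = 0 becomes
  (1/(x - y) - (x + y)/(x - y)^2) + (1/(x - y) + (x + y)/(x - y)^2)·y' = 0,
so isolating y',
  dy/dx = -(1/(x - y) - (x + y)/(x - y)^2)/(1/(x - y) + (x + y)/(x - y)^2)
        = -(-2y/(x - y)^2)/(2x/(x - y)^2) = y/x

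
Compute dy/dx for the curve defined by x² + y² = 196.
Apply d/dx to both sides, remembering that y depends on x. Each occurrence of y therefore brings in a y' = dy/dx via the chain rule.

With F(x, y) equal to the left-hand side minus the right, differentiate F term by term:
  d/dx[x^2] = 2x
  d/dx[y^2] = 2y·y'
  d/dx[-196] = 0
Adding these up, d/dx[F] = 0 becomes
  (2x) + (2y)·y' = 0,
so isolating y',
  dy/dx = -(2x)/(2y) = -x/y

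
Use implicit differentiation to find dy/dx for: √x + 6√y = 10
Apply d/dx to both sides, remembering that y depends on x. Each occurrence of y therefore brings in a y' = dy/dx via the chain rule.

With F(x, y) equal to the left-hand side minus the right, differentiate F term by term:
  d/dx[√(x)] = 1/(2√(x))
  d/dx[6√(y)] = 3·y'/√(y)
  d/dx[-10] = 0
Adding these up, d/dx[F] = 0 becomes
  (1/(2√(x))) + (3/√(y))·y' = 0,
so isolating y',
  dy/dx = -(1/(2√(x)))/(3/√(y)) = -√(y)/(6√(x))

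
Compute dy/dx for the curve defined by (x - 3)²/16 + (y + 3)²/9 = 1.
Take d/dx of both sides. Since y is implicitly a function of x, the chain rule attaches a y' = dy/dx factor whenever we differentiate through y.

Set F(x, y) = (left side) − (right side), so the curve is F = 0. Differentiating each term of F:
  d/dx[(x - 3)^2/16] = x/8 - 3/8
  d/dx[(y + 3)^2/9] = 2·y'(y + 3)/9
  d/dx[-1] = 0

Collecting, the y'-free part is the partial derivative in x and the y' coefficient is the partial derivative in y:
  ∂F/∂x = x/8 - 3/8
  ∂F/∂y = 2y/9 + 2/3

so d/dx[F(x, y(x))] = ∂F/∂x + (∂F/∂y)·y' = 0. Rearranging,
  dy/dx = -(∂F/∂x)/(∂F/∂y) = -(x/8 - 3/8)/(2y/9 + 2/3)
        = -((x - 3)/8)/(2(y + 3)/9) = 9(3 - x)/(16(y + 3))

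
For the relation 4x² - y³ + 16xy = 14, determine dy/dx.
Apply d/dx to both sides, remembering that y depends on x. Each occurrence of y therefore brings in a y' = dy/dx via the chain rule.

With F(x, y) equal to the left-hand side minus the right, differentiate F term by term:
  d/dx[4x^2] = 8x
  d/dx[16xy] = 16x·y' + 16y
  d/dx[-y^3] = -3y^2·y'
  d/dx[-14] = 0
Adding these up, d/dx[F] = 0 becomes
  (8x + 16y) + (16x - 3y^2)·y' = 0,
so isolating y',
  dy/dx = -(8x + 16y)/(16x - 3y^2) = 8(-x - 2y)/(16x - 3y^2)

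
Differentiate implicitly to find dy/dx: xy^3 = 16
Differentiate both sides with respect to x, treating y as y(x). By the chain rule, any term containing y contributes a factor of y' = dy/dx when we differentiate it.

Move every term to one side and write the relation as F(x, y) = 0. Term by term,
  d/dx[xy^3] = 3xy^2·y' + y^3
  d/dx[-16] = 0

The pieces without y' make up ∂F/∂x and the coefficient of y' is ∂F/∂y:
  ∂F/∂x = y^3,
  ∂F/∂y = 3xy^2.

Since d/dx[F] = ∂F/∂x + (∂F/∂y)·y' = 0, solve for y':
  (∂F/∂y)·y' = -∂F/∂x
  dy/dx = -(∂F/∂x)/(∂F/∂y) = -(y^3)/(3xy^2) = -y/(3x)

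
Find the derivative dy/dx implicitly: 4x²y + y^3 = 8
Take d/dx of both sides. Since y is implicitly a function of x, the chain rule attaches a y' = dy/dx factor whenever we differentiate through y.

Set F(x, y) = (left side) − (right side), so the curve is F = 0. Differentiating each term of F:
  d/dx[4x^2y] = 4x^2·y' + 8xy
  d/dx[y^3] = 3y^2·y'
  d/dx[-8] = 0

Collecting, the y'-free part is the partial derivative in x and the y' coefficient is the partial derivative in y:
  ∂F/∂x = 8xy
  ∂F/∂y = 4x^2 + 3y^2

so d/dx[F(x, y(x))] = ∂F/∂x + (∂F/∂y)·y' = 0. Rearranging,
  dy/dx = -(∂F/∂x)/(∂F/∂y) = -(8xy)/(4x^2 + 3y^2) = -8xy/(4x^2 + 3y^2)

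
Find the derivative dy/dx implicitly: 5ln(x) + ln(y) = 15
Take d/dx of both sides. Since y is implicitly a function of x, the chain rule attaches a y' = dy/dx factor whenever we differentiate through y.

Set F(x, y) = (left side) − (right side), so the curve is F = 0. Differentiating each term of F:
  d/dx[5ln(x)] = 5/x
  d/dx[ln(y)] = y'/y
  d/dx[-15] = 0

Collecting, the y'-free part is the partial derivative in x and the y' coefficient is the partial derivative in y:
  ∂F/∂x = 5/x
  ∂F/∂y = 1/y

so d/dx[F(x, y(x))] = ∂F/∂x + (∂F/∂y)·y' = 0. Rearranging,
  dy/dx = -(∂F/∂x)/(∂F/∂y) = -(5/x)/(1/y) = -5y/x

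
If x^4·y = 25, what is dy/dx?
Differentiate the relation implicitly: treat y = y(x) and apply the chain rule, so every y-derivative picks up a y' = dy/dx factor.

With everything moved to the left-hand side, differentiate term by term:
  d/dx[x^4y] = x^4·y' + 4x^3y
  d/dx[-25] = 0

Separating the contributions that come from x directly and those that come through y:
  without y':      4x^3y
  multiplying y':  x^4

so (4x^3y) + (x^4)·y' = 0, and therefore
  dy/dx = -(4x^3y)/(x^4) = -4y/x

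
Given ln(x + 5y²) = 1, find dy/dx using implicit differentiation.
Differentiate both sides with respect to x, treating y as y(x). By the chain rule, any term containing y contributes a factor of y' = dy/dx when we differentiate it.

Move every term to one side and write the relation as F(x, y) = 0. Term by term,
  d/dx[ln(x + 5y^2)] = (10y·y' + 1)/(x + 5y^2)
  d/dx[-1] = 0

The pieces without y' make up ∂F/∂x and the coefficient of y' is ∂F/∂y:
  ∂F/∂x = 1/(x + 5y^2),
  ∂F/∂y = 10y/(x + 5y^2).

Since d/dx[F] = ∂F/∂x + (∂F/∂y)·y' = 0, solve for y':
  (∂F/∂y)·y' = -∂F/∂x
  dy/dx = -(∂F/∂x)/(∂F/∂y) = -(1/(x + 5y^2))/(10y/(x + 5y^2)) = -1/(10y)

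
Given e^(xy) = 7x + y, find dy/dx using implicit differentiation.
Differentiate the relation implicitly: treat y = y(x) and apply the chain rule, so every y-derivative picks up a y' = dy/dx factor.

With everything moved to the left-hand side, differentiate term by term:
  d/dx[-7x] = -7
  d/dx[-y] = -y'
  d/dx[e^(xy)] = (x·y' + y)·e^(xy)

Separating the contributions that come from x directly and those that come through y:
  without y':      y·e^(xy) - 7
  multiplying y':  x·e^(xy) - 1

so (y·e^(xy) - 7) + (x·e^(xy) - 1)·y' = 0, and therefore
  dy/dx = -(y·e^(xy) - 7)/(x·e^(xy) - 1) = (-y·e^(xy) + 7)/(x·e^(xy) - 1)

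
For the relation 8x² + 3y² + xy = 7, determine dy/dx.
Take d/dx of both sides. Since y is implicitly a function of x, the chain rule attaches a y' = dy/dx factor whenever we differentiate through y.

Set F(x, y) = (left side) − (right side), so the curve is F = 0. Differentiating each term of F:
  d/dx[8x^2] = 16x
  d/dx[xy] = x·y' + y
  d/dx[3y^2] = 6y·y'
  d/dx[-7] = 0

Collecting, the y'-free part is the partial derivative in x and the y' coefficient is the partial derivative in y:
  ∂F/∂x = 16x + y
  ∂F/∂y = x + 6y

so d/dx[F(x, y(x))] = ∂F/∂x + (∂F/∂y)·y' = 0. Rearranging,
  dy/dx = -(∂F/∂x)/(∂F/∂y) = -(16x + y)/(x + 6y) = (-16x - y)/(x + 6y)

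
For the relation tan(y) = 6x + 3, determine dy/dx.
Take d/dx of both sides. Since y is implicitly a function of x, the chain rule attaches a y' = dy/dx factor whenever we differentiate through y.

Set F(x, y) = (left side) − (right side), so the curve is F = 0. Differentiating each term of F:
  d/dx[-6x] = -6
  d/dx[tan(y)] = y'(tan(y)^2 + 1)
  d/dx[-3] = 0

Collecting, the y'-free part is the partial derivative in x and the y' coefficient is the partial derivative in y:
  ∂F/∂x = -6
  ∂F/∂y = tan(y)^2 + 1

so d/dx[F(x, y(x))] = ∂F/∂x + (∂F/∂y)·y' = 0. Rearranging,
  dy/dx = -(∂F/∂x)/(∂F/∂y) = -(-6)/(tan(y)^2 + 1) = 6cos(y)^2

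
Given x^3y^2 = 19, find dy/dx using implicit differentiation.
Apply d/dx to both sides, remembering that y depends on x. Each occurrence of y therefore brings in a y' = dy/dx via the chain rule.

With F(x, y) equal to the left-hand side minus the right, differentiate F term by term:
  d/dx[x^3y^2] = 2x^3y·y' + 3x^2y^2
  d/dx[-19] = 0
Adding these up, d/dx[F] = 0 becomes
  (3x^2y^2) + (2x^3y)·y' = 0,
so isolating y',
  dy/dx = -(3x^2y^2)/(2x^3y) = -3y/(2x)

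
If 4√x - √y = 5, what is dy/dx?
Apply d/dx to both sides, remembering that y depends on x. Each occurrence of y therefore brings in a y' = dy/dx via the chain rule.

With F(x, y) equal to the left-hand side minus the right, differentiate F term by term:
  d/dx[4√(x)] = 2/√(x)
  d/dx[-√(y)] = -y'/(2√(y))
  d/dx[-5] = 0
Adding these up, d/dx[F] = 0 becomes
  (2/√(x)) + (-1/(2√(y)))·y' = 0,
so isolating y',
  dy/dx = -(2/√(x))/(-1/(2√(y))) = 4√(y)/√(x)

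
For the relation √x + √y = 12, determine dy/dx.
Differentiate the relation implicitly: treat y = y(x) and apply the chain rule, so every y-derivative picks up a y' = dy/dx factor.

With everything moved to the left-hand side, differentiate term by term:
  d/dx[√(x)] = 1/(2√(x))
  d/dx[√(y)] = y'/(2√(y))
  d/dx[-12] = 0

Separating the contributions that come from x directly and those that come through y:
  without y':      1/(2√(x))
  multiplying y':  1/(2√(y))

so (1/(2√(x))) + (1/(2√(y)))·y' = 0, and therefore
  dy/dx = -(1/(2√(x)))/(1/(2√(y))) = -√(y)/√(x)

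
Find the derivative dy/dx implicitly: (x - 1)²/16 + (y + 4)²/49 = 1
Differentiate both sides with respect to x, treating y as y(x). By the chain rule, any term containing y contributes a factor of y' = dy/dx when we differentiate it.

Move every term to one side and write the relation as F(x, y) = 0. Term by term,
  d/dx[(x - 1)^2/16] = x/8 - 1/8
  d/dx[(y + 4)^2/49] = 2·y'(y + 4)/49
  d/dx[-1] = 0

The pieces without y' make up ∂F/∂x and the coefficient of y' is ∂F/∂y:
  ∂F/∂x = x/8 - 1/8,
  ∂F/∂y = 2y/49 + 8/49.

Since d/dx[F] = ∂F/∂x + (∂F/∂y)·y' = 0, solve for y':
  (∂F/∂y)·y' = -∂F/∂x
  dy/dx = -(∂F/∂x)/(∂F/∂y) = -(x/8 - 1/8)/(2y/49 + 8/49)
        = -((x - 1)/8)/(2(y + 4)/49) = 49(1 - x)/(16(y + 4))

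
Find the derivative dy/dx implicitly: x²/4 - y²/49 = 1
Apply d/dx to both sides, remembering that y depends on x. Each occurrence of y therefore brings in a y' = dy/dx via the chain rule.

With F(x, y) equal to the left-hand side minus the right, differentiate F term by term:
  d/dx[x^2/4] = x/2
  d/dx[-y^2/49] = -2y·y'/49
  d/dx[-1] = 0
Adding these up, d/dx[F] = 0 becomes
  (x/2) + (-2y/49)·y' = 0,
so isolating y',
  dy/dx = -(x/2)/(-2y/49) = 49x/(4y)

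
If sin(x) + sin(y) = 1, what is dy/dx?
Take d/dx of both sides. Since y is implicitly a function of x, the chain rule attaches a y' = dy/dx factor whenever we differentiate through y.

Set F(x, y) = (left side) − (right side), so the curve is F = 0. Differentiating each term of F:
  d/dx[sin(x)] = cos(x)
  d/dx[sin(y)] = y'·cos(y)
  d/dx[-1] = 0

Collecting, the y'-free part is the partial derivative in x and the y' coefficient is the partial derivative in y:
  ∂F/∂x = cos(x)
  ∂F/∂y = cos(y)

so d/dx[F(x, y(x))] = ∂F/∂x + (∂F/∂y)·y' = 0. Rearranging,
  dy/dx = -(∂F/∂x)/(∂F/∂y) = -(cos(x))/(cos(y)) = -cos(x)/cos(y)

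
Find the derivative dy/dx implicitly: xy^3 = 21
Apply d/dx to both sides, remembering that y depends on x. Each occurrence of y therefore brings in a y' = dy/dx via the chain rule.

With F(x, y) equal to the left-hand side minus the right, differentiate F term by term:
  d/dx[xy^3] = 3xy^2·y' + y^3
  d/dx[-21] = 0
Adding these up, d/dx[F] = 0 becomes
  (y^3) + (3xy^2)·y' = 0,
so isolating y',
  dy/dx = -(y^3)/(3xy^2) = -y/(3x)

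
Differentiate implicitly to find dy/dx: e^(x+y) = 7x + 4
Differentiate both sides with respect to x, treating y as y(x). By the chain rule, any term containing y contributes a factor of y' = dy/dx when we differentiate it.

Move every term to one side and write the relation as F(x, y) = 0. Term by term,
  d/dx[-7x] = -7
  d/dx[e^(x + y)] = (y' + 1)·e^(x + y)
  d/dx[-4] = 0

The pieces without y' make up ∂F/∂x and the coefficient of y' is ∂F/∂y:
  ∂F/∂x = e^(x + y) - 7,
  ∂F/∂y = e^(x + y).

Since d/dx[F] = ∂F/∂x + (∂F/∂y)·y' = 0, solve for y':
  (∂F/∂y)·y' = -∂F/∂x
  dy/dx = -(∂F/∂x)/(∂F/∂y) = -(e^(x + y) - 7)/(e^(x + y)) = 7e^(-x - y) - 1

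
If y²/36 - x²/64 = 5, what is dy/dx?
Take d/dx of both sides. Since y is implicitly a function of x, the chain rule attaches a y' = dy/dx factor whenever we differentiate through y.

Set F(x, y) = (left side) − (right side), so the curve is F = 0. Differentiating each term of F:
  d/dx[-x^2/64] = -x/32
  d/dx[y^2/36] = y·y'/18
  d/dx[-5] = 0

Collecting, the y'-free part is the partial derivative in x and the y' coefficient is the partial derivative in y:
  ∂F/∂x = -x/32
  ∂F/∂y = y/18

so d/dx[F(x, y(x))] = ∂F/∂x + (∂F/∂y)·y' = 0. Rearranging,
  dy/dx = -(∂F/∂x)/(∂F/∂y) = -(-x/32)/(y/18) = 9x/(16y)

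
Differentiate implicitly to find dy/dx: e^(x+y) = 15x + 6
Take d/dx of both sides. Since y is implicitly a function of x, the chain rule attaches a y' = dy/dx factor whenever we differentiate through y.

Set F(x, y) = (left side) − (right side), so the curve is F = 0. Differentiating each term of F:
  d/dx[-15x] = -15
  d/dx[e^(x + y)] = (y' + 1)·e^(x + y)
  d/dx[-6] = 0

Collecting, the y'-free part is the partial derivative in x and the y' coefficient is the partial derivative in y:
  ∂F/∂x = e^(x + y) - 15
  ∂F/∂y = e^(x + y)

so d/dx[F(x, y(x))] = ∂F/∂x + (∂F/∂y)·y' = 0. Rearranging,
  dy/dx = -(∂F/∂x)/(∂F/∂y) = -(e^(x + y) - 15)/(e^(x + y)) = 15e^(-x - y) - 1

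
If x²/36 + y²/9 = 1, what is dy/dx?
Apply d/dx to both sides, remembering that y depends on x. Each occurrence of y therefore brings in a y' = dy/dx via the chain rule.

With F(x, y) equal to the left-hand side minus the right, differentiate F term by term:
  d/dx[x^2/36] = x/18
  d/dx[y^2/9] = 2y·y'/9
  d/dx[-1] = 0
Adding these up, d/dx[F] = 0 becomes
  (x/18) + (2y/9)·y' = 0,
so isolating y',
  dy/dx = -(x/18)/(2y/9) = -x/(4y)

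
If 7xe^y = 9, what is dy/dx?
Apply d/dx to both sides, remembering that y depends on x. Each occurrence of y therefore brings in a y' = dy/dx via the chain rule.

With F(x, y) equal to the left-hand side minus the right, differentiate F term by term:
  d/dx[7x·e^(y)] = 7x·y'·e^(y) + 7e^(y)
  d/dx[-9] = 0
Adding these up, d/dx[F] = 0 becomes
  (7e^(y)) + (7x·e^(y))·y' = 0,
so isolating y',
  dy/dx = -(7e^(y))/(7x·e^(y)) = -1/x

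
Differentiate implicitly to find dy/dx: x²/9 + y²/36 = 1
Differentiate both sides with respect to x, treating y as y(x). By the chain rule, any term containing y contributes a factor of y' = dy/dx when we differentiate it.

Move every term to one side and write the relation as F(x, y) = 0. Term by term,
  d/dx[x^2/9] = 2x/9
  d/dx[y^2/36] = y·y'/18
  d/dx[-1] = 0

The pieces without y' make up ∂F/∂x and the coefficient of y' is ∂F/∂y:
  ∂F/∂x = 2x/9,
  ∂F/∂y = y/18.

Since d/dx[F] = ∂F/∂x + (∂F/∂y)·y' = 0, solve for y':
  (∂F/∂y)·y' = -∂F/∂x
  dy/dx = -(∂F/∂x)/(∂F/∂y) = -(2x/9)/(y/18) = -4x/y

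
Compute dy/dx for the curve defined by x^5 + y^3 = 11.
Differentiate the relation implicitly: treat y = y(x) and apply the chain rule, so every y-derivative picks up a y' = dy/dx factor.

With everything moved to the left-hand side, differentiate term by term:
  d/dx[x^5] = 5x^4
  d/dx[y^3] = 3y^2·y'
  d/dx[-11] = 0

Separating the contributions that come from x directly and those that come through y:
  without y':      5x^4
  multiplying y':  3y^2

so (5x^4) + (3y^2)·y' = 0, and therefore
  dy/dx = -(5x^4)/(3y^2) = -5x^4/(3y^2)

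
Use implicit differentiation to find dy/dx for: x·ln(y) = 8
Differentiate both sides with respect to x, treating y as y(x). By the chain rule, any term containing y contributes a factor of y' = dy/dx when we differentiate it.

Move every term to one side and write the relation as F(x, y) = 0. Term by term,
  d/dx[x·ln(y)] = x·y'/y + ln(y)
  d/dx[-8] = 0

The pieces without y' make up ∂F/∂x and the coefficient of y' is ∂F/∂y:
  ∂F/∂x = ln(y),
  ∂F/∂y = x/y.

Since d/dx[F] = ∂F/∂x + (∂F/∂y)·y' = 0, solve for y':
  (∂F/∂y)·y' = -∂F/∂x
  dy/dx = -(∂F/∂x)/(∂F/∂y) = -(ln(y))/(x/y) = -y·ln(y)/x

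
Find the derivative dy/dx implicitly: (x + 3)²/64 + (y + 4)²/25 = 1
Differentiate the relation implicitly: treat y = y(x) and apply the chain rule, so every y-derivative picks up a y' = dy/dx factor.

With everything moved to the left-hand side, differentiate term by term:
  d/dx[(x + 3)^2/64] = x/32 + 3/32
  d/dx[(y + 4)^2/25] = 2·y'(y + 4)/25
  d/dx[-1] = 0

Separating the contributions that come from x directly and those that come through y:
  without y':      x/32 + 3/32
  multiplying y':  2y/25 + 8/25

so (x/32 + 3/32) + (2y/25 + 8/25)·y' = 0, and therefore
  dy/dx = -(x/32 + 3/32)/(2y/25 + 8/25)
        = -((x + 3)/32)/(2(y + 4)/25) = 25(-x - 3)/(64(y + 4))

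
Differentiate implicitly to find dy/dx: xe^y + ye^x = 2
Differentiate both sides with respect to x, treating y as y(x). By the chain rule, any term containing y contributes a factor of y' = dy/dx when we differentiate it.

Move every term to one side and write the relation as F(x, y) = 0. Term by term,
  d/dx[x·e^(y)] = x·y'·e^(y) + e^(y)
  d/dx[y·e^(x)] = y·e^(x) + y'·e^(x)
  d/dx[-2] = 0

The pieces without y' make up ∂F/∂x and the coefficient of y' is ∂F/∂y:
  ∂F/∂x = y·e^(x) + e^(y),
  ∂F/∂y = x·e^(y) + e^(x).

Since d/dx[F] = ∂F/∂x + (∂F/∂y)·y' = 0, solve for y':
  (∂F/∂y)·y' = -∂F/∂x
  dy/dx = -(∂F/∂x)/(∂F/∂y) = -(y·e^(x) + e^(y))/(x·e^(y) + e^(x)) = (-y·e^(x) - e^(y))/(x·e^(y) + e^(x))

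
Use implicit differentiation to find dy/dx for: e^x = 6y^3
Take d/dx of both sides. Since y is implicitly a function of x, the chain rule attaches a y' = dy/dx factor whenever we differentiate through y.

Set F(x, y) = (left side) − (right side), so the curve is F = 0. Differentiating each term of F:
  d/dx[-6y^3] = -18y^2·y'
  d/dx[e^(x)] = e^(x)

Collecting, the y'-free part is the partial derivative in x and the y' coefficient is the partial derivative in y:
  ∂F/∂x = e^(x)
  ∂F/∂y = -18y^2

so d/dx[F(x, y(x))] = ∂F/∂x + (∂F/∂y)·y' = 0. Rearranging,
  dy/dx = -(∂F/∂x)/(∂F/∂y) = -(e^(x))/(-18y^2) = e^(x)/(18y^2)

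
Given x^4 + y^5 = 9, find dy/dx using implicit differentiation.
Differentiate both sides with respect to x, treating y as y(x). By the chain rule, any term containing y contributes a factor of y' = dy/dx when we differentiate it.

Move every term to one side and write the relation as F(x, y) = 0. Term by term,
  d/dx[x^4] = 4x^3
  d/dx[y^5] = 5y^4·y'
  d/dx[-9] = 0

The pieces without y' make up ∂F/∂x and the coefficient of y' is ∂F/∂y:
  ∂F/∂x = 4x^3,
  ∂F/∂y = 5y^4.

Since d/dx[F] = ∂F/∂x + (∂F/∂y)·y' = 0, solve for y':
  (∂F/∂y)·y' = -∂F/∂x
  dy/dx = -(∂F/∂x)/(∂F/∂y) = -(4x^3)/(5y^4) = -4x^3/(5y^4)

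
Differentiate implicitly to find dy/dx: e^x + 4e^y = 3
Differentiate both sides with respect to x, treating y as y(x). By the chain rule, any term containing y contributes a factor of y' = dy/dx when we differentiate it.

Move every term to one side and write the relation as F(x, y) = 0. Term by term,
  d/dx[e^(x)] = e^(x)
  d/dx[4e^(y)] = 4·y'·e^(y)
  d/dx[-3] = 0

The pieces without y' make up ∂F/∂x and the coefficient of y' is ∂F/∂y:
  ∂F/∂x = e^(x),
  ∂F/∂y = 4e^(y).

Since d/dx[F] = ∂F/∂x + (∂F/∂y)·y' = 0, solve for y':
  (∂F/∂y)·y' = -∂F/∂x
  dy/dx = -(∂F/∂x)/(∂F/∂y) = -(e^(x))/(4e^(y)) = -e^(x - y)/4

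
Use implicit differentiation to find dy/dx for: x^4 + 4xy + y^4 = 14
Apply d/dx to both sides, remembering that y depends on x. Each occurrence of y therefore brings in a y' = dy/dx via the chain rule.

With F(x, y) equal to the left-hand side minus the right, differentiate F term by term:
  d/dx[x^4] = 4x^3
  d/dx[4xy] = 4x·y' + 4y
  d/dx[y^4] = 4y^3·y'
  d/dx[-14] = 0
Adding these up, d/dx[F] = 0 becomes
  (4x^3 + 4y) + (4x + 4y^3)·y' = 0,
so isolating y',
  dy/dx = -(4x^3 + 4y)/(4x + 4y^3) = (-x^3 - y)/(x + y^3)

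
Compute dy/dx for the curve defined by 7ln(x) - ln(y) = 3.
Differentiate the relation implicitly: treat y = y(x) and apply the chain rule, so every y-derivative picks up a y' = dy/dx factor.

With everything moved to the left-hand side, differentiate term by term:
  d/dx[7ln(x)] = 7/x
  d/dx[-ln(y)] = -y'/y
  d/dx[-3] = 0

Separating the contributions that come from x directly and those that come through y:
  without y':      7/x
  multiplying y':  -1/y

so (7/x) + (-1/y)·y' = 0, and therefore
  dy/dx = -(7/x)/(-1/y) = 7y/x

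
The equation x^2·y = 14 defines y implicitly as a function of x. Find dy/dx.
Differentiate both sides with respect to x, treating y as y(x). By the chain rule, any term containing y contributes a factor of y' = dy/dx when we differentiate it.

Move every term to one side and write the relation as F(x, y) = 0. Term by term,
  d/dx[x^2y] = x^2·y' + 2xy
  d/dx[-14] = 0

The pieces without y' make up ∂F/∂x and the coefficient of y' is ∂F/∂y:
  ∂F/∂x = 2xy,
  ∂F/∂y = x^2.

Since d/dx[F] = ∂F/∂x + (∂F/∂y)·y' = 0, solve for y':
  (∂F/∂y)·y' = -∂F/∂x
  dy/dx = -(∂F/∂x)/(∂F/∂y) = -(2xy)/(x^2) = -2y/x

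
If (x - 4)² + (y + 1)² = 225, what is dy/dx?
Differentiate the relation implicitly: treat y = y(x) and apply the chain rule, so every y-derivative picks up a y' = dy/dx factor.

With everything moved to the left-hand side, differentiate term by term:
  d/dx[(x - 4)^2] = 2x - 8
  d/dx[(y + 1)^2] = 2·y'(y + 1)
  d/dx[-225] = 0

Separating the contributions that come from x directly and those that come through y:
  without y':      2x - 8
  multiplying y':  2y + 2

so (2x - 8) + (2y + 2)·y' = 0, and therefore
  dy/dx = -(2x - 8)/(2y + 2) = (4 - x)/(y + 1)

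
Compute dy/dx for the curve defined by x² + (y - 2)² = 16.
Differentiate both sides with respect to x, treating y as y(x). By the chain rule, any term containing y contributes a factor of y' = dy/dx when we differentiate it.

Move every term to one side and write the relation as F(x, y) = 0. Term by term,
  d/dx[x^2] = 2x
  d/dx[(y - 2)^2] = 2·y'(y - 2)
  d/dx[-16] = 0

The pieces without y' make up ∂F/∂x and the coefficient of y' is ∂F/∂y:
  ∂F/∂x = 2x,
  ∂F/∂y = 2y - 4.

Since d/dx[F] = ∂F/∂x + (∂F/∂y)·y' = 0, solve for y':
  (∂F/∂y)·y' = -∂F/∂x
  dy/dx = -(∂F/∂x)/(∂F/∂y) = -(2x)/(2y - 4) = -x/(y - 2)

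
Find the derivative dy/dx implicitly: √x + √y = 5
Differentiate the relation implicitly: treat y = y(x) and apply the chain rule, so every y-derivative picks up a y' = dy/dx factor.

With everything moved to the left-hand side, differentiate term by term:
  d/dx[√(x)] = 1/(2√(x))
  d/dx[√(y)] = y'/(2√(y))
  d/dx[-5] = 0

Separating the contributions that come from x directly and those that come through y:
  without y':      1/(2√(x))
  multiplying y':  1/(2√(y))

so (1/(2√(x))) + (1/(2√(y)))·y' = 0, and therefore
  dy/dx = -(1/(2√(x)))/(1/(2√(y))) = -√(y)/√(x)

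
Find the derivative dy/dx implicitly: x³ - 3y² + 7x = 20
Differentiate both sides with respect to x, treating y as y(x). By the chain rule, any term containing y contributes a factor of y' = dy/dx when we differentiate it.

Move every term to one side and write the relation as F(x, y) = 0. Term by term,
  d/dx[x^3] = 3x^2
  d/dx[7x] = 7
  d/dx[-3y^2] = -6y·y'
  d/dx[-20] = 0

The pieces without y' make up ∂F/∂x and the coefficient of y' is ∂F/∂y:
  ∂F/∂x = 3x^2 + 7,
  ∂F/∂y = -6y.

Since d/dx[F] = ∂F/∂x + (∂F/∂y)·y' = 0, solve for y':
  (∂F/∂y)·y' = -∂F/∂x
  dy/dx = -(∂F/∂x)/(∂F/∂y) = -(3x^2 + 7)/(-6y) = (3x^2 + 7)/(6y)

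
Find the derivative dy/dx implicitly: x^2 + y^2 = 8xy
Take d/dx of both sides. Since y is implicitly a function of x, the chain rule attaches a y' = dy/dx factor whenever we differentiate through y.

Set F(x, y) = (left side) − (right side), so the curve is F = 0. Differentiating each term of F:
  d/dx[x^2] = 2x
  d/dx[-8xy] = -8x·y' - 8y
  d/dx[y^2] = 2y·y'

Collecting, the y'-free part is the partial derivative in x and the y' coefficient is the partial derivative in y:
  ∂F/∂x = 2x - 8y
  ∂F/∂y = -8x + 2y

so d/dx[F(x, y(x))] = ∂F/∂x + (∂F/∂y)·y' = 0. Rearranging,
  dy/dx = -(∂F/∂x)/(∂F/∂y) = -(2x - 8y)/(-8x + 2y) = (x - 4y)/(4x - y)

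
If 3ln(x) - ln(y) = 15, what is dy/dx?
Take d/dx of both sides. Since y is implicitly a function of x, the chain rule attaches a y' = dy/dx factor whenever we differentiate through y.

Set F(x, y) = (left side) − (right side), so the curve is F = 0. Differentiating each term of F:
  d/dx[3ln(x)] = 3/x
  d/dx[-ln(y)] = -y'/y
  d/dx[-15] = 0

Collecting, the y'-free part is the partial derivative in x and the y' coefficient is the partial derivative in y:
  ∂F/∂x = 3/x
  ∂F/∂y = -1/y

so d/dx[F(x, y(x))] = ∂F/∂x + (∂F/∂y)·y' = 0. Rearranging,
  dy/dx = -(∂F/∂x)/(∂F/∂y) = -(3/x)/(-1/y) = 3y/x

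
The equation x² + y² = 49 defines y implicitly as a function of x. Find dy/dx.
Take d/dx of both sides. Since y is implicitly a function of x, the chain rule attaches a y' = dy/dx factor whenever we differentiate through y.

Set F(x, y) = (left side) − (right side), so the curve is F = 0. Differentiating each term of F:
  d/dx[x^2] = 2x
  d/dx[y^2] = 2y·y'
  d/dx[-49] = 0

Collecting, the y'-free part is the partial derivative in x and the y' coefficient is the partial derivative in y:
  ∂F/∂x = 2x
  ∂F/∂y = 2y

so d/dx[F(x, y(x))] = ∂F/∂x + (∂F/∂y)·y' = 0. Rearranging,
  dy/dx = -(∂F/∂x)/(∂F/∂y) = -(2x)/(2y) = -x/y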